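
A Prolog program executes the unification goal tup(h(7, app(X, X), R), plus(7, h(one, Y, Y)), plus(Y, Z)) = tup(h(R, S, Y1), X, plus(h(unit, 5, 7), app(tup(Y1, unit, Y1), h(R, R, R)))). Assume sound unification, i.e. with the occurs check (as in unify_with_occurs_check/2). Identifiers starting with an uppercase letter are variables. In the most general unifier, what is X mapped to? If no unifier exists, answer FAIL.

Decompose tup/3: h(7, app(X, X), R) = h(R, S, Y1),  plus(7, h(one, Y, Y)) = X,  plus(Y, Z) = plus(h(unit, 5, 7), app(tup(Y1, unit, Y1), h(R, R, R))).
Decompose h/3: 7 = R,  app(X, X) = S,  R = Y1.
Bind R := 7; substituting into the 2 remaining equations that mention R gives: 7 = Y1,  plus(Y, Z) = plus(h(unit, 5, 7), app(tup(Y1, unit, Y1), h(7, 7, 7))).
Bind S := app(X, X); no other remaining equation mentions S.
Bind Y1 := 7; substituting into the one remaining equation that mentions Y1 gives: plus(Y, Z) = plus(h(unit, 5, 7), app(tup(7, unit, 7), h(7, 7, 7))).
Bind X := plus(7, h(one, Y, Y)); no other remaining equation mentions X. Substituting into the earlier binding gives S := app(plus(7, h(one, Y, Y)), plus(7, h(one, Y, Y))).
Decompose plus/2: Y = h(unit, 5, 7),  Z = app(tup(7, unit, 7), h(7, 7, 7)).
Bind Y := h(unit, 5, 7); no other remaining equation mentions Y. Substituting into the earlier bindings gives S := app(plus(7, h(one, h(unit, 5, 7), h(unit, 5, 7))), plus(7, h(one, h(unit, 5, 7), h(unit, 5, 7)))), X := plus(7, h(one, h(unit, 5, 7), h(unit, 5, 7))).
Bind Z := app(tup(7, unit, 7), h(7, 7, 7)).
MGU = { R -> 7, S -> app(plus(7, h(one, h(unit, 5, 7), h(unit, 5, 7))), plus(7, h(one, h(unit, 5, 7), h(unit, 5, 7)))), Y1 -> 7, X -> plus(7, h(one, h(unit, 5, 7), h(unit, 5, 7))), Y -> h(unit, 5, 7), Z -> app(tup(7, unit, 7), h(7, 7, 7)) }, so X -> plus(7, h(one, h(unit, 5, 7), h(unit, 5, 7))).

plus(7, h(one, h(unit, 5, 7), h(unit, 5, 7)))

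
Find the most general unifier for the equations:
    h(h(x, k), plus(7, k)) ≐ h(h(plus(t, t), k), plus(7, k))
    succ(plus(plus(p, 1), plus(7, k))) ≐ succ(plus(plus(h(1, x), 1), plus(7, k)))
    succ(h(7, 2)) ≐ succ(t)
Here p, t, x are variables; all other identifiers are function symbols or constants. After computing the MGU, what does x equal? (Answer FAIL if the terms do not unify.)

Decompose h/2: h(x, k) ≐ h(plus(t, t), k),  plus(7, k) ≐ plus(7, k).
Decompose h/2: x ≐ plus(t, t),  k ≐ k.
Bind x := plus(t, t); substituting into the one remaining equation that mentions x gives: succ(plus(plus(p, 1), plus(7, k))) ≐ succ(plus(plus(h(1, plus(t, t)), 1), plus(7, k))).
Delete trivial equation k ≐ k.
Delete trivial equation plus(7, k) ≐ plus(7, k).
Decompose succ/1: plus(plus(p, 1), plus(7, k)) ≐ plus(plus(h(1, plus(t, t)), 1), plus(7, k)).
Decompose plus/2: plus(p, 1) ≐ plus(h(1, plus(t, t)), 1),  plus(7, k) ≐ plus(7, k).
Decompose plus/2: p ≐ h(1, plus(t, t)),  1 ≐ 1.
Bind p := h(1, plus(t, t)); no other remaining equation mentions p.
Delete trivial equation 1 ≐ 1.
Delete trivial equation plus(7, k) ≐ plus(7, k).
Decompose succ/1: h(7, 2) ≐ t.
Bind t := h(7, 2). Substituting into the earlier bindings gives x := plus(h(7, 2), h(7, 2)), p := h(1, plus(h(7, 2), h(7, 2))).
MGU = { x ↦ plus(h(7, 2), h(7, 2)), p ↦ h(1, plus(h(7, 2), h(7, 2))), t ↦ h(7, 2) }, so x ↦ plus(h(7, 2), h(7, 2)).

plus(h(7, 2), h(7, 2))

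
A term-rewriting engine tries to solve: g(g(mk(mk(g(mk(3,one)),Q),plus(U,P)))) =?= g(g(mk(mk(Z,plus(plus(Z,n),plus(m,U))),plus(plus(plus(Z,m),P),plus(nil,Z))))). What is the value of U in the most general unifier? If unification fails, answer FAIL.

plus(plus(g(mk(3,one)),m),plus(nil,g(mk(3,one))))

Decompose g/1: g(mk(mk(g(mk(3,one)),Q),plus(U,P))) =?= g(mk(mk(Z,plus(plus(Z,n),plus(m,U))),plus(plus(plus(Z,m),P),plus(nil,Z)))).
Decompose g/1: mk(mk(g(mk(3,one)),Q),plus(U,P)) =?= mk(mk(Z,plus(plus(Z,n),plus(m,U))),plus(plus(plus(Z,m),P),plus(nil,Z))).
Decompose mk/2: mk(g(mk(3,one)),Q) =?= mk(Z,plus(plus(Z,n),plus(m,U))),  plus(U,P) =?= plus(plus(plus(Z,m),P),plus(nil,Z)).
Decompose mk/2: g(mk(3,one)) =?= Z,  Q =?= plus(plus(Z,n),plus(m,U)).
Bind Z := g(mk(3,one)); substituting into the remaining equations gives: Q =?= plus(plus(g(mk(3,one)),n),plus(m,U)),  plus(U,P) =?= plus(plus(plus(g(mk(3,one)),m),P),plus(nil,g(mk(3,one)))).
Bind Q := plus(plus(g(mk(3,one)),n),plus(m,U)); no other remaining equation mentions Q.
Decompose plus/2: U =?= plus(plus(g(mk(3,one)),m),P),  P =?= plus(nil,g(mk(3,one))).
Bind U := plus(plus(g(mk(3,one)),m),P); no other remaining equation mentions U. Substituting into the earlier binding gives Q := plus(plus(g(mk(3,one)),n),plus(m,plus(plus(g(mk(3,one)),m),P))).
Bind P := plus(nil,g(mk(3,one))). Substituting into the earlier bindings gives Q := plus(plus(g(mk(3,one)),n),plus(m,plus(plus(g(mk(3,one)),m),plus(nil,g(mk(3,one)))))), U := plus(plus(g(mk(3,one)),m),plus(nil,g(mk(3,one)))).
MGU = { Z := g(mk(3,one)), Q := plus(plus(g(mk(3,one)),n),plus(m,plus(plus(g(mk(3,one)),m),plus(nil,g(mk(3,one)))))), U := plus(plus(g(mk(3,one)),m),plus(nil,g(mk(3,one)))), P := plus(nil,g(mk(3,one))) }, so U := plus(plus(g(mk(3,one)),m),plus(nil,g(mk(3,one)))).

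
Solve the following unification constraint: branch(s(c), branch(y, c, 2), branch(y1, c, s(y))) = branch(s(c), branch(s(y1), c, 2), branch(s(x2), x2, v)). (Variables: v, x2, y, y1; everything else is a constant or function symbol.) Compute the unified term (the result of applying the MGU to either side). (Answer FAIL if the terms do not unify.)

Decompose branch/3: s(c) = s(c),  branch(y, c, 2) = branch(s(y1), c, 2),  branch(y1, c, s(y)) = branch(s(x2), x2, v).
Delete trivial equation s(c) = s(c).
Decompose branch/3: y = s(y1),  c = c,  2 = 2.
Bind y := s(y1); substituting into the one remaining equation that mentions y gives: branch(y1, c, s(s(y1))) = branch(s(x2), x2, v).
Delete trivial equation c = c.
Delete trivial equation 2 = 2.
Decompose branch/3: y1 = s(x2),  c = x2,  s(s(y1)) = v.
Bind y1 := s(x2); substituting into the one remaining equation that mentions y1 gives: s(s(s(x2))) = v. Substituting into the earlier binding gives y := s(s(x2)).
Bind x2 := c; substituting into the remaining equation gives: s(s(s(c))) = v. Substituting into the earlier bindings gives y := s(s(c)), y1 := s(c).
Bind v := s(s(s(c))).
Applying the MGU to either side gives branch(s(c), branch(s(s(c)), c, 2), branch(s(c), c, s(s(s(c))))).

branch(s(c), branch(s(s(c)), c, 2), branch(s(c), c, s(s(s(c)))))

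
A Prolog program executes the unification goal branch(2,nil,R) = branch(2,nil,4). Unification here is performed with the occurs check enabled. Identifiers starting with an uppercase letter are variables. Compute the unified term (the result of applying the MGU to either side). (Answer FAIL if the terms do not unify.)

branch(2,nil,4)

Decompose branch/3: 2 = 2,  nil = nil,  R = 4.
Delete trivial equation 2 = 2.
Delete trivial equation nil = nil.
Bind R := 4.
Applying the MGU to either side gives branch(2,nil,4).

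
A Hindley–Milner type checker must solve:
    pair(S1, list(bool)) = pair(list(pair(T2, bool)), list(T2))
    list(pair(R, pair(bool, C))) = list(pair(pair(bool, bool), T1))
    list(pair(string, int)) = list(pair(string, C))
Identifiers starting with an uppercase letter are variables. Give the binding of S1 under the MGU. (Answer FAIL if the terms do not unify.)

list(pair(bool, bool))

Decompose pair/2: S1 = list(pair(T2, bool)),  list(bool) = list(T2).
Bind S1 := list(pair(T2, bool)); no other remaining equation mentions S1.
Decompose list/1: bool = T2.
Bind T2 := bool; no other remaining equation mentions T2. Substituting into the earlier binding gives S1 := list(pair(bool, bool)).
Decompose list/1: pair(R, pair(bool, C)) = pair(pair(bool, bool), T1).
Decompose pair/2: R = pair(bool, bool),  pair(bool, C) = T1.
Bind R := pair(bool, bool); no other remaining equation mentions R.
Bind T1 := pair(bool, C); no other remaining equation mentions T1.
Decompose list/1: pair(string, int) = pair(string, C).
Decompose pair/2: string = string,  int = C.
Delete trivial equation string = string.
Bind C := int. Substituting into the earlier binding gives T1 := pair(bool, int).
MGU = { S1 -> list(pair(bool, bool)), T2 -> bool, R -> pair(bool, bool), T1 -> pair(bool, int), C -> int }, so S1 -> list(pair(bool, bool)).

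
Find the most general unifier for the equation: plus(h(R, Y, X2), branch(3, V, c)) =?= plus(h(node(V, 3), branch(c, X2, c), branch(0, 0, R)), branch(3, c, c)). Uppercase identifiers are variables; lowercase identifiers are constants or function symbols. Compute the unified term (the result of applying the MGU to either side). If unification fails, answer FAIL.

plus(h(node(c, 3), branch(c, branch(0, 0, node(c, 3)), c), branch(0, 0, node(c, 3))), branch(3, c, c))

Decompose plus/2: h(R, Y, X2) =?= h(node(V, 3), branch(c, X2, c), branch(0, 0, R)),  branch(3, V, c) =?= branch(3, c, c).
Decompose h/3: R =?= node(V, 3),  Y =?= branch(c, X2, c),  X2 =?= branch(0, 0, R).
Bind R := node(V, 3); substituting into the one remaining equation that mentions R gives: X2 =?= branch(0, 0, node(V, 3)).
Bind Y := branch(c, X2, c); no other remaining equation mentions Y.
Bind X2 := branch(0, 0, node(V, 3)); no other remaining equation mentions X2. Substituting into the earlier binding gives Y := branch(c, branch(0, 0, node(V, 3)), c).
Decompose branch/3: 3 =?= 3,  V =?= c,  c =?= c.
Delete trivial equation 3 =?= 3.
Bind V := c; no other remaining equation mentions V. Substituting into the earlier bindings gives R := node(c, 3), Y := branch(c, branch(0, 0, node(c, 3)), c), X2 := branch(0, 0, node(c, 3)).
Delete trivial equation c =?= c.
Applying the MGU to either side gives plus(h(node(c, 3), branch(c, branch(0, 0, node(c, 3)), c), branch(0, 0, node(c, 3))), branch(3, c, c)).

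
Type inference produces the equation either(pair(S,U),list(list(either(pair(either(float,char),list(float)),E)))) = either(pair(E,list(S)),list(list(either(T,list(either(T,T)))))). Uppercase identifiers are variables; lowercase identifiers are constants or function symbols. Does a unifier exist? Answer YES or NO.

Decompose either/2: pair(S,U) = pair(E,list(S)),  list(list(either(pair(either(float,char),list(float)),E))) = list(list(either(T,list(either(T,T))))).
Decompose pair/2: S = E,  U = list(S).
Bind S := E; substituting into the one remaining equation that mentions S gives: U = list(E).
Bind U := list(E); no other remaining equation mentions U.
Decompose list/1: list(either(pair(either(float,char),list(float)),E)) = list(either(T,list(either(T,T)))).
Decompose list/1: either(pair(either(float,char),list(float)),E) = either(T,list(either(T,T))).
Decompose either/2: pair(either(float,char),list(float)) = T,  E = list(either(T,T)).
Bind T := pair(either(float,char),list(float)); substituting into the remaining equation gives: E = list(either(pair(either(float,char),list(float)),pair(either(float,char),list(float)))).
Bind E := list(either(pair(either(float,char),list(float)),pair(either(float,char),list(float)))). Substituting into the earlier bindings gives S := list(either(pair(either(float,char),list(float)),pair(either(float,char),list(float)))), U := list(list(either(pair(either(float,char),list(float)),pair(either(float,char),list(float))))).
No equations remain and no clash or occurs-check failure arose, so a unifier exists.

YES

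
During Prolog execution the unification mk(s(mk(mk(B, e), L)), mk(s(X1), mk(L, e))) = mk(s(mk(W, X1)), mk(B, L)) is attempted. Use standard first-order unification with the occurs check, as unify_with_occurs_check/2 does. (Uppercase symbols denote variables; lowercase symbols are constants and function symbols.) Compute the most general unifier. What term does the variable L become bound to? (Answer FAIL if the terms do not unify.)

Decompose mk/2: s(mk(mk(B, e), L)) = s(mk(W, X1)),  mk(s(X1), mk(L, e)) = mk(B, L).
Decompose s/1: mk(mk(B, e), L) = mk(W, X1).
Decompose mk/2: mk(B, e) = W,  L = X1.
Bind W := mk(B, e); no other remaining equation mentions W.
Bind L := X1; substituting into the remaining equation gives: mk(s(X1), mk(X1, e)) = mk(B, X1).
Decompose mk/2: s(X1) = B,  mk(X1, e) = X1.
Bind B := s(X1); no other remaining equation mentions B. Substituting into the earlier binding gives W := mk(s(X1), e).
Occurs check fails: X1 occurs in mk(X1, e); the equation X1 = mk(X1, e) has no finite solution.

FAIL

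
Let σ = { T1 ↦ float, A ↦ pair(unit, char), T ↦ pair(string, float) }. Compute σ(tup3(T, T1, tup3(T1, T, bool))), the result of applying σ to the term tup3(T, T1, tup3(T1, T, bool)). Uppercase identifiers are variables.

tup3(pair(string, float), float, tup3(float, pair(string, float), bool))

Replace each occurrence of T1 with float.
Replace each occurrence of T with pair(string, float).
Result: tup3(pair(string, float), float, tup3(float, pair(string, float), bool)).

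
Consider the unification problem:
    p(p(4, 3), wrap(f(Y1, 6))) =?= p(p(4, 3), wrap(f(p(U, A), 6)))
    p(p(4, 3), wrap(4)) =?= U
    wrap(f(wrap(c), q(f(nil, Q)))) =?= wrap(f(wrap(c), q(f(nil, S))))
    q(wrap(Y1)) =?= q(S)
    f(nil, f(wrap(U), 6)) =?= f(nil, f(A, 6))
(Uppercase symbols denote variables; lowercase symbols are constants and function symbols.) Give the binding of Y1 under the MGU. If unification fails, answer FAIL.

Decompose p/2: p(4, 3) =?= p(4, 3),  wrap(f(Y1, 6)) =?= wrap(f(p(U, A), 6)).
Delete trivial equation p(4, 3) =?= p(4, 3).
Decompose wrap/1: f(Y1, 6) =?= f(p(U, A), 6).
Decompose f/2: Y1 =?= p(U, A),  6 =?= 6.
Bind Y1 := p(U, A); substituting into the one remaining equation that mentions Y1 gives: q(wrap(p(U, A))) =?= q(S).
Delete trivial equation 6 =?= 6.
Bind U := p(p(4, 3), wrap(4)); substituting into the 2 remaining equations that mention U gives: q(wrap(p(p(p(4, 3), wrap(4)), A))) =?= q(S),  f(nil, f(wrap(p(p(4, 3), wrap(4))), 6)) =?= f(nil, f(A, 6)). Substituting into the earlier binding gives Y1 := p(p(p(4, 3), wrap(4)), A).
Decompose wrap/1: f(wrap(c), q(f(nil, Q))) =?= f(wrap(c), q(f(nil, S))).
Decompose f/2: wrap(c) =?= wrap(c),  q(f(nil, Q)) =?= q(f(nil, S)).
Delete trivial equation wrap(c) =?= wrap(c).
Decompose q/1: f(nil, Q) =?= f(nil, S).
Decompose f/2: nil =?= nil,  Q =?= S.
Delete trivial equation nil =?= nil.
Bind Q := S; no other remaining equation mentions Q.
Decompose q/1: wrap(p(p(p(4, 3), wrap(4)), A)) =?= S.
Bind S := wrap(p(p(p(4, 3), wrap(4)), A)); no other remaining equation mentions S. Substituting into the earlier binding gives Q := wrap(p(p(p(4, 3), wrap(4)), A)).
Decompose f/2: nil =?= nil,  f(wrap(p(p(4, 3), wrap(4))), 6) =?= f(A, 6).
Delete trivial equation nil =?= nil.
Decompose f/2: wrap(p(p(4, 3), wrap(4))) =?= A,  6 =?= 6.
Bind A := wrap(p(p(4, 3), wrap(4))); no other remaining equation mentions A. Substituting into the earlier bindings gives Y1 := p(p(p(4, 3), wrap(4)), wrap(p(p(4, 3), wrap(4)))), Q := wrap(p(p(p(4, 3), wrap(4)), wrap(p(p(4, 3), wrap(4))))), S := wrap(p(p(p(4, 3), wrap(4)), wrap(p(p(4, 3), wrap(4))))).
Delete trivial equation 6 =?= 6.
MGU = { Y1 := p(p(p(4, 3), wrap(4)), wrap(p(p(4, 3), wrap(4)))), U := p(p(4, 3), wrap(4)), Q := wrap(p(p(p(4, 3), wrap(4)), wrap(p(p(4, 3), wrap(4))))), S := wrap(p(p(p(4, 3), wrap(4)), wrap(p(p(4, 3), wrap(4))))), A := wrap(p(p(4, 3), wrap(4))) }, so Y1 := p(p(p(4, 3), wrap(4)), wrap(p(p(4, 3), wrap(4)))).

p(p(p(4, 3), wrap(4)), wrap(p(p(4, 3), wrap(4))))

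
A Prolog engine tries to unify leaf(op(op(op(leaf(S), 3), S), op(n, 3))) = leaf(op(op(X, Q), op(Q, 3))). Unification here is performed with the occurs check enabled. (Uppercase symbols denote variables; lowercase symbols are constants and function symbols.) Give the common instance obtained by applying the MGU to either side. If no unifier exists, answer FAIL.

Decompose leaf/1: op(op(op(leaf(S), 3), S), op(n, 3)) = op(op(X, Q), op(Q, 3)).
Decompose op/2: op(op(leaf(S), 3), S) = op(X, Q),  op(n, 3) = op(Q, 3).
Decompose op/2: op(leaf(S), 3) = X,  S = Q.
Bind X := op(leaf(S), 3); no other remaining equation mentions X.
Bind S := Q; no other remaining equation mentions S. Substituting into the earlier binding gives X := op(leaf(Q), 3).
Decompose op/2: n = Q,  3 = 3.
Bind Q := n; no other remaining equation mentions Q. Substituting into the earlier bindings gives X := op(leaf(n), 3), S := n.
Delete trivial equation 3 = 3.
Applying the MGU to either side gives leaf(op(op(op(leaf(n), 3), n), op(n, 3))).

leaf(op(op(op(leaf(n), 3), n), op(n, 3)))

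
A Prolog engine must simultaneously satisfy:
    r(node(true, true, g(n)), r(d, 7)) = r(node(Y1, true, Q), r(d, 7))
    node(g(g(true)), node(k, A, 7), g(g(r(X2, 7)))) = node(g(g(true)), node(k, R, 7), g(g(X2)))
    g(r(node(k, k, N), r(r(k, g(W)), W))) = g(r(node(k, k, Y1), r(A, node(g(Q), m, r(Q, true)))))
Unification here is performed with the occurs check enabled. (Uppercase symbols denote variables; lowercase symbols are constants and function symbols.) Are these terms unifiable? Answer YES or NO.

Decompose r/2: node(true, true, g(n)) = node(Y1, true, Q),  r(d, 7) = r(d, 7).
Decompose node/3: true = Y1,  true = true,  g(n) = Q.
Bind Y1 := true; substituting into the one remaining equation that mentions Y1 gives: g(r(node(k, k, N), r(r(k, g(W)), W))) = g(r(node(k, k, true), r(A, node(g(Q), m, r(Q, true))))).
Delete trivial equation true = true.
Bind Q := g(n); substituting into the one remaining equation that mentions Q gives: g(r(node(k, k, N), r(r(k, g(W)), W))) = g(r(node(k, k, true), r(A, node(g(g(n)), m, r(g(n), true))))).
Delete trivial equation r(d, 7) = r(d, 7).
Decompose node/3: g(g(true)) = g(g(true)),  node(k, A, 7) = node(k, R, 7),  g(g(r(X2, 7))) = g(g(X2)).
Delete trivial equation g(g(true)) = g(g(true)).
Decompose node/3: k = k,  A = R,  7 = 7.
Delete trivial equation k = k.
Bind A := R; substituting into the one remaining equation that mentions A gives: g(r(node(k, k, N), r(r(k, g(W)), W))) = g(r(node(k, k, true), r(R, node(g(g(n)), m, r(g(n), true))))).
Delete trivial equation 7 = 7.
Decompose g/1: g(r(X2, 7)) = g(X2).
Decompose g/1: r(X2, 7) = X2.
Occurs check fails: X2 occurs in r(X2, 7); the equation X2 = r(X2, 7) has no finite solution.

NO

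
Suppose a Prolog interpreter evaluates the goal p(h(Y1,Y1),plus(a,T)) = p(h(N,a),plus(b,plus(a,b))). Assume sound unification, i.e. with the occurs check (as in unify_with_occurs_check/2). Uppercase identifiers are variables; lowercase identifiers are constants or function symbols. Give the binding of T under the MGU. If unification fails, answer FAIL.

FAIL

Decompose p/2: h(Y1,Y1) = h(N,a),  plus(a,T) = plus(b,plus(a,b)).
Decompose h/2: Y1 = N,  Y1 = a.
Bind Y1 := N; substituting into the one remaining equation that mentions Y1 gives: N = a.
Bind N := a; no other remaining equation mentions N. Substituting into the earlier binding gives Y1 := a.
Decompose plus/2: a = b,  T = plus(a,b).
Clash: constants a and b differ; no unifier exists.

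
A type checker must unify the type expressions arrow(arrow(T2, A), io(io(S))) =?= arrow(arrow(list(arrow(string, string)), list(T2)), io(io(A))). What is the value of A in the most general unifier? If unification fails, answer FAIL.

Decompose arrow/2: arrow(T2, A) =?= arrow(list(arrow(string, string)), list(T2)),  io(io(S)) =?= io(io(A)).
Decompose arrow/2: T2 =?= list(arrow(string, string)),  A =?= list(T2).
Bind T2 := list(arrow(string, string)); substituting into the one remaining equation that mentions T2 gives: A =?= list(list(arrow(string, string))).
Bind A := list(list(arrow(string, string))); substituting into the remaining equation gives: io(io(S)) =?= io(io(list(list(arrow(string, string))))).
Decompose io/1: io(S) =?= io(list(list(arrow(string, string)))).
Decompose io/1: S =?= list(list(arrow(string, string))).
Bind S := list(list(arrow(string, string))).
MGU = { T2 -> list(arrow(string, string)), A -> list(list(arrow(string, string))), S -> list(list(arrow(string, string))) }, so A -> list(list(arrow(string, string))).

list(list(arrow(string, string)))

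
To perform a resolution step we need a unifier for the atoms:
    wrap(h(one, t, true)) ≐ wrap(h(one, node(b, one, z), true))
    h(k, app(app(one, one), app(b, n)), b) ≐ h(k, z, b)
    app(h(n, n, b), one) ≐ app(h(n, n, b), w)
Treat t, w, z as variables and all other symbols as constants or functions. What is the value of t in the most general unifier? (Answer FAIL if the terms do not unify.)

Decompose wrap/1: h(one, t, true) ≐ h(one, node(b, one, z), true).
Decompose h/3: one ≐ one,  t ≐ node(b, one, z),  true ≐ true.
Delete trivial equation one ≐ one.
Bind t := node(b, one, z); no other remaining equation mentions t.
Delete trivial equation true ≐ true.
Decompose h/3: k ≐ k,  app(app(one, one), app(b, n)) ≐ z,  b ≐ b.
Delete trivial equation k ≐ k.
Bind z := app(app(one, one), app(b, n)); no other remaining equation mentions z. Substituting into the earlier binding gives t := node(b, one, app(app(one, one), app(b, n))).
Delete trivial equation b ≐ b.
Decompose app/2: h(n, n, b) ≐ h(n, n, b),  one ≐ w.
Delete trivial equation h(n, n, b) ≐ h(n, n, b).
Bind w := one.
MGU = { t ↦ node(b, one, app(app(one, one), app(b, n))), z ↦ app(app(one, one), app(b, n)), w ↦ one }, so t ↦ node(b, one, app(app(one, one), app(b, n))).

node(b, one, app(app(one, one), app(b, n)))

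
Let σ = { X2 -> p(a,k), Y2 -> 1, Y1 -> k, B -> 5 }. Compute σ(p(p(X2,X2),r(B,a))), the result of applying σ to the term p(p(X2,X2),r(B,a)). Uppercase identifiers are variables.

Replace each occurrence of X2 with p(a,k).
Replace each occurrence of B with 5.
Result: p(p(p(a,k),p(a,k)),r(5,a)).

p(p(p(a,k),p(a,k)),r(5,a))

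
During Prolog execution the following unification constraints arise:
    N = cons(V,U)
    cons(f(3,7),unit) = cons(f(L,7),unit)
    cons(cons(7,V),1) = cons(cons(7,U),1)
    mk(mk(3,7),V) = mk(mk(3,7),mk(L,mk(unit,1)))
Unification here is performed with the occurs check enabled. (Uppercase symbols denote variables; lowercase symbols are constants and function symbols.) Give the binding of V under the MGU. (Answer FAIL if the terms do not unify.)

Bind N := cons(V,U); no other remaining equation mentions N.
Decompose cons/2: f(3,7) = f(L,7),  unit = unit.
Decompose f/2: 3 = L,  7 = 7.
Bind L := 3; substituting into the one remaining equation that mentions L gives: mk(mk(3,7),V) = mk(mk(3,7),mk(3,mk(unit,1))).
Delete trivial equation 7 = 7.
Delete trivial equation unit = unit.
Decompose cons/2: cons(7,V) = cons(7,U),  1 = 1.
Decompose cons/2: 7 = 7,  V = U.
Delete trivial equation 7 = 7.
Bind V := U; substituting into the one remaining equation that mentions V gives: mk(mk(3,7),U) = mk(mk(3,7),mk(3,mk(unit,1))). Substituting into the earlier binding gives N := cons(U,U).
Delete trivial equation 1 = 1.
Decompose mk/2: mk(3,7) = mk(3,7),  U = mk(3,mk(unit,1)).
Delete trivial equation mk(3,7) = mk(3,7).
Bind U := mk(3,mk(unit,1)). Substituting into the earlier bindings gives N := cons(mk(3,mk(unit,1)),mk(3,mk(unit,1))), V := mk(3,mk(unit,1)).
MGU = { N ↦ cons(mk(3,mk(unit,1)),mk(3,mk(unit,1))), L ↦ 3, V ↦ mk(3,mk(unit,1)), U ↦ mk(3,mk(unit,1)) }, so V ↦ mk(3,mk(unit,1)).

mk(3,mk(unit,1))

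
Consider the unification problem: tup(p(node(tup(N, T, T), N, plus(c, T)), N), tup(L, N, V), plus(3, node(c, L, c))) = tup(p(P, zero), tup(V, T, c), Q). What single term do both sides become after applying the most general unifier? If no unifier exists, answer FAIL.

Decompose tup/3: p(node(tup(N, T, T), N, plus(c, T)), N) = p(P, zero),  tup(L, N, V) = tup(V, T, c),  plus(3, node(c, L, c)) = Q.
Decompose p/2: node(tup(N, T, T), N, plus(c, T)) = P,  N = zero.
Bind P := node(tup(N, T, T), N, plus(c, T)); no other remaining equation mentions P.
Bind N := zero; substituting into the one remaining equation that mentions N gives: tup(L, zero, V) = tup(V, T, c). Substituting into the earlier binding gives P := node(tup(zero, T, T), zero, plus(c, T)).
Decompose tup/3: L = V,  zero = T,  V = c.
Bind L := V; substituting into the one remaining equation that mentions L gives: plus(3, node(c, V, c)) = Q.
Bind T := zero; no other remaining equation mentions T. Substituting into the earlier binding gives P := node(tup(zero, zero, zero), zero, plus(c, zero)).
Bind V := c; substituting into the remaining equation gives: plus(3, node(c, c, c)) = Q. Substituting into the earlier binding gives L := c.
Bind Q := plus(3, node(c, c, c)).
Applying the MGU to either side gives tup(p(node(tup(zero, zero, zero), zero, plus(c, zero)), zero), tup(c, zero, c), plus(3, node(c, c, c))).

tup(p(node(tup(zero, zero, zero), zero, plus(c, zero)), zero), tup(c, zero, c), plus(3, node(c, c, c)))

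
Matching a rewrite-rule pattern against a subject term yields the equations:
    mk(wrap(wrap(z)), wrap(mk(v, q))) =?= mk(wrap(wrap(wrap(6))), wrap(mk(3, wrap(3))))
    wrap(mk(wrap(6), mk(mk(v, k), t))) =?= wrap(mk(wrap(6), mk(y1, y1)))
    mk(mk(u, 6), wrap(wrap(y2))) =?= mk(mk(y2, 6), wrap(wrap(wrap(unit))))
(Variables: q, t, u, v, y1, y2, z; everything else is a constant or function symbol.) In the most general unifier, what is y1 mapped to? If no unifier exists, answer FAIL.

Decompose mk/2: wrap(wrap(z)) =?= wrap(wrap(wrap(6))),  wrap(mk(v, q)) =?= wrap(mk(3, wrap(3))).
Decompose wrap/1: wrap(z) =?= wrap(wrap(6)).
Decompose wrap/1: z =?= wrap(6).
Bind z := wrap(6); no other remaining equation mentions z.
Decompose wrap/1: mk(v, q) =?= mk(3, wrap(3)).
Decompose mk/2: v =?= 3,  q =?= wrap(3).
Bind v := 3; substituting into the one remaining equation that mentions v gives: wrap(mk(wrap(6), mk(mk(3, k), t))) =?= wrap(mk(wrap(6), mk(y1, y1))).
Bind q := wrap(3); no other remaining equation mentions q.
Decompose wrap/1: mk(wrap(6), mk(mk(3, k), t)) =?= mk(wrap(6), mk(y1, y1)).
Decompose mk/2: wrap(6) =?= wrap(6),  mk(mk(3, k), t) =?= mk(y1, y1).
Delete trivial equation wrap(6) =?= wrap(6).
Decompose mk/2: mk(3, k) =?= y1,  t =?= y1.
Bind y1 := mk(3, k); substituting into the one remaining equation that mentions y1 gives: t =?= mk(3, k).
Bind t := mk(3, k); no other remaining equation mentions t.
Decompose mk/2: mk(u, 6) =?= mk(y2, 6),  wrap(wrap(y2)) =?= wrap(wrap(wrap(unit))).
Decompose mk/2: u =?= y2,  6 =?= 6.
Bind u := y2; no other remaining equation mentions u.
Delete trivial equation 6 =?= 6.
Decompose wrap/1: wrap(y2) =?= wrap(wrap(unit)).
Decompose wrap/1: y2 =?= wrap(unit).
Bind y2 := wrap(unit). Substituting into the earlier binding gives u := wrap(unit).
MGU = { z ↦ wrap(6), v ↦ 3, q ↦ wrap(3), y1 ↦ mk(3, k), t ↦ mk(3, k), u ↦ wrap(unit), y2 ↦ wrap(unit) }, so y1 ↦ mk(3, k).

mk(3, k)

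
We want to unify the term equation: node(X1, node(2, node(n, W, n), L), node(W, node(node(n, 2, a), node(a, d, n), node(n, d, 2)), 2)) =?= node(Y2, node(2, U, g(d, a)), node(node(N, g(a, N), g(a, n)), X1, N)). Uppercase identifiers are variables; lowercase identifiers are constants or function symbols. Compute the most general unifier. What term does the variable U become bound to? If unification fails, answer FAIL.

Decompose node/3: X1 =?= Y2,  node(2, node(n, W, n), L) =?= node(2, U, g(d, a)),  node(W, node(node(n, 2, a), node(a, d, n), node(n, d, 2)), 2) =?= node(node(N, g(a, N), g(a, n)), X1, N).
Bind X1 := Y2; substituting into the one remaining equation that mentions X1 gives: node(W, node(node(n, 2, a), node(a, d, n), node(n, d, 2)), 2) =?= node(node(N, g(a, N), g(a, n)), Y2, N).
Decompose node/3: 2 =?= 2,  node(n, W, n) =?= U,  L =?= g(d, a).
Delete trivial equation 2 =?= 2.
Bind U := node(n, W, n); no other remaining equation mentions U.
Bind L := g(d, a); no other remaining equation mentions L.
Decompose node/3: W =?= node(N, g(a, N), g(a, n)),  node(node(n, 2, a), node(a, d, n), node(n, d, 2)) =?= Y2,  2 =?= N.
Bind W := node(N, g(a, N), g(a, n)); no other remaining equation mentions W. Substituting into the earlier binding gives U := node(n, node(N, g(a, N), g(a, n)), n).
Bind Y2 := node(node(n, 2, a), node(a, d, n), node(n, d, 2)); no other remaining equation mentions Y2. Substituting into the earlier binding gives X1 := node(node(n, 2, a), node(a, d, n), node(n, d, 2)).
Bind N := 2. Substituting into the earlier bindings gives U := node(n, node(2, g(a, 2), g(a, n)), n), W := node(2, g(a, 2), g(a, n)).
MGU = { X1 := node(node(n, 2, a), node(a, d, n), node(n, d, 2)), U := node(n, node(2, g(a, 2), g(a, n)), n), L := g(d, a), W := node(2, g(a, 2), g(a, n)), Y2 := node(node(n, 2, a), node(a, d, n), node(n, d, 2)), N := 2 }, so U := node(n, node(2, g(a, 2), g(a, n)), n).

node(n, node(2, g(a, 2), g(a, n)), n)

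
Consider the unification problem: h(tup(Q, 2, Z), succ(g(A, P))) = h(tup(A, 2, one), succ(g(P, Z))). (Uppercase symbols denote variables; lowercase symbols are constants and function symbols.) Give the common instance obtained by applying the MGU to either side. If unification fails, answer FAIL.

Decompose h/2: tup(Q, 2, Z) = tup(A, 2, one),  succ(g(A, P)) = succ(g(P, Z)).
Decompose tup/3: Q = A,  2 = 2,  Z = one.
Bind Q := A; no other remaining equation mentions Q.
Delete trivial equation 2 = 2.
Bind Z := one; substituting into the remaining equation gives: succ(g(A, P)) = succ(g(P, one)).
Decompose succ/1: g(A, P) = g(P, one).
Decompose g/2: A = P,  P = one.
Bind A := P; no other remaining equation mentions A. Substituting into the earlier binding gives Q := P.
Bind P := one. Substituting into the earlier bindings gives Q := one, A := one.
Applying the MGU to either side gives h(tup(one, 2, one), succ(g(one, one))).

h(tup(one, 2, one), succ(g(one, one)))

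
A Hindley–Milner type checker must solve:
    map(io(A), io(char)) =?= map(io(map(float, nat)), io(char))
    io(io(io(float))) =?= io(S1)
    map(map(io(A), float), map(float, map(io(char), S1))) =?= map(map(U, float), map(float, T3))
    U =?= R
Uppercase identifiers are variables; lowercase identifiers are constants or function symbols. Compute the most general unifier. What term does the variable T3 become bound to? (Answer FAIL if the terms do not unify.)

Decompose map/2: io(A) =?= io(map(float, nat)),  io(char) =?= io(char).
Decompose io/1: A =?= map(float, nat).
Bind A := map(float, nat); substituting into the one remaining equation that mentions A gives: map(map(io(map(float, nat)), float), map(float, map(io(char), S1))) =?= map(map(U, float), map(float, T3)).
Delete trivial equation io(char) =?= io(char).
Decompose io/1: io(io(float)) =?= S1.
Bind S1 := io(io(float)); substituting into the one remaining equation that mentions S1 gives: map(map(io(map(float, nat)), float), map(float, map(io(char), io(io(float))))) =?= map(map(U, float), map(float, T3)).
Decompose map/2: map(io(map(float, nat)), float) =?= map(U, float),  map(float, map(io(char), io(io(float)))) =?= map(float, T3).
Decompose map/2: io(map(float, nat)) =?= U,  float =?= float.
Bind U := io(map(float, nat)); substituting into the one remaining equation that mentions U gives: io(map(float, nat)) =?= R.
Delete trivial equation float =?= float.
Decompose map/2: float =?= float,  map(io(char), io(io(float))) =?= T3.
Delete trivial equation float =?= float.
Bind T3 := map(io(char), io(io(float))); no other remaining equation mentions T3.
Bind R := io(map(float, nat)).
MGU = { A -> map(float, nat), S1 -> io(io(float)), U -> io(map(float, nat)), T3 -> map(io(char), io(io(float))), R -> io(map(float, nat)) }, so T3 -> map(io(char), io(io(float))).

map(io(char), io(io(float)))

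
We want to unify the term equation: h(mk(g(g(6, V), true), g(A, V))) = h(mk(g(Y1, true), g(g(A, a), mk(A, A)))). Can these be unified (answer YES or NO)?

Decompose h/1: mk(g(g(6, V), true), g(A, V)) = mk(g(Y1, true), g(g(A, a), mk(A, A))).
Decompose mk/2: g(g(6, V), true) = g(Y1, true),  g(A, V) = g(g(A, a), mk(A, A)).
Decompose g/2: g(6, V) = Y1,  true = true.
Bind Y1 := g(6, V); no other remaining equation mentions Y1.
Delete trivial equation true = true.
Decompose g/2: A = g(A, a),  V = mk(A, A).
Occurs check fails: A occurs in g(A, a); the equation A = g(A, a) has no finite solution.

NO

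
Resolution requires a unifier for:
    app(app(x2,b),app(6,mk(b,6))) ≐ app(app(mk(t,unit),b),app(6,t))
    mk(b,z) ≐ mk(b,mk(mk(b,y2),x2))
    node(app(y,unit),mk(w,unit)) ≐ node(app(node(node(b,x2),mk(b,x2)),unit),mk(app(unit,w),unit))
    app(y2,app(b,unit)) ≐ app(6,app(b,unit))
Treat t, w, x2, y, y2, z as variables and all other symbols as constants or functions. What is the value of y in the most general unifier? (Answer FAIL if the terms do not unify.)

Decompose app/2: app(x2,b) ≐ app(mk(t,unit),b),  app(6,mk(b,6)) ≐ app(6,t).
Decompose app/2: x2 ≐ mk(t,unit),  b ≐ b.
Bind x2 := mk(t,unit); substituting into the 2 remaining equations that mention x2 gives: mk(b,z) ≐ mk(b,mk(mk(b,y2),mk(t,unit))),  node(app(y,unit),mk(w,unit)) ≐ node(app(node(node(b,mk(t,unit)),mk(b,mk(t,unit))),unit),mk(app(unit,w),unit)).
Delete trivial equation b ≐ b.
Decompose app/2: 6 ≐ 6,  mk(b,6) ≐ t.
Delete trivial equation 6 ≐ 6.
Bind t := mk(b,6); substituting into the 2 remaining equations that mention t gives: mk(b,z) ≐ mk(b,mk(mk(b,y2),mk(mk(b,6),unit))),  node(app(y,unit),mk(w,unit)) ≐ node(app(node(node(b,mk(mk(b,6),unit)),mk(b,mk(mk(b,6),unit))),unit),mk(app(unit,w),unit)). Substituting into the earlier binding gives x2 := mk(mk(b,6),unit).
Decompose mk/2: b ≐ b,  z ≐ mk(mk(b,y2),mk(mk(b,6),unit)).
Delete trivial equation b ≐ b.
Bind z := mk(mk(b,y2),mk(mk(b,6),unit)); no other remaining equation mentions z.
Decompose node/2: app(y,unit) ≐ app(node(node(b,mk(mk(b,6),unit)),mk(b,mk(mk(b,6),unit))),unit),  mk(w,unit) ≐ mk(app(unit,w),unit).
Decompose app/2: y ≐ node(node(b,mk(mk(b,6),unit)),mk(b,mk(mk(b,6),unit))),  unit ≐ unit.
Bind y := node(node(b,mk(mk(b,6),unit)),mk(b,mk(mk(b,6),unit))); no other remaining equation mentions y.
Delete trivial equation unit ≐ unit.
Decompose mk/2: w ≐ app(unit,w),  unit ≐ unit.
Occurs check fails: w occurs in app(unit,w); the equation w ≐ app(unit,w) has no finite solution.

FAIL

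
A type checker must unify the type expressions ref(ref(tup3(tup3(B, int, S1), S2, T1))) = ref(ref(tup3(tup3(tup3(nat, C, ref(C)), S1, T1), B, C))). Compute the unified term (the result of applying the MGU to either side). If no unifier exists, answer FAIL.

Decompose ref/1: ref(tup3(tup3(B, int, S1), S2, T1)) = ref(tup3(tup3(tup3(nat, C, ref(C)), S1, T1), B, C)).
Decompose ref/1: tup3(tup3(B, int, S1), S2, T1) = tup3(tup3(tup3(nat, C, ref(C)), S1, T1), B, C).
Decompose tup3/3: tup3(B, int, S1) = tup3(tup3(nat, C, ref(C)), S1, T1),  S2 = B,  T1 = C.
Decompose tup3/3: B = tup3(nat, C, ref(C)),  int = S1,  S1 = T1.
Bind B := tup3(nat, C, ref(C)); substituting into the one remaining equation that mentions B gives: S2 = tup3(nat, C, ref(C)).
Bind S1 := int; substituting into the one remaining equation that mentions S1 gives: int = T1.
Bind T1 := int; substituting into the one remaining equation that mentions T1 gives: int = C.
Bind S2 := tup3(nat, C, ref(C)); no other remaining equation mentions S2.
Bind C := int. Substituting into the earlier bindings gives B := tup3(nat, int, ref(int)), S2 := tup3(nat, int, ref(int)).
Applying the MGU to either side gives ref(ref(tup3(tup3(tup3(nat, int, ref(int)), int, int), tup3(nat, int, ref(int)), int))).

ref(ref(tup3(tup3(tup3(nat, int, ref(int)), int, int), tup3(nat, int, ref(int)), int)))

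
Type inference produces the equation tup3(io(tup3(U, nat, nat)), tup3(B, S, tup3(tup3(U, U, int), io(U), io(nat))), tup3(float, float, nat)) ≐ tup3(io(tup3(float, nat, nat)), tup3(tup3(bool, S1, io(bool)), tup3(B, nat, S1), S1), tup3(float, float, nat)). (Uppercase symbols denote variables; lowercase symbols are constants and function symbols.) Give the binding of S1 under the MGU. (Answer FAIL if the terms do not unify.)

tup3(tup3(float, float, int), io(float), io(nat))

Decompose tup3/3: io(tup3(U, nat, nat)) ≐ io(tup3(float, nat, nat)),  tup3(B, S, tup3(tup3(U, U, int), io(U), io(nat))) ≐ tup3(tup3(bool, S1, io(bool)), tup3(B, nat, S1), S1),  tup3(float, float, nat) ≐ tup3(float, float, nat).
Decompose io/1: tup3(U, nat, nat) ≐ tup3(float, nat, nat).
Decompose tup3/3: U ≐ float,  nat ≐ nat,  nat ≐ nat.
Bind U := float; substituting into the one remaining equation that mentions U gives: tup3(B, S, tup3(tup3(float, float, int), io(float), io(nat))) ≐ tup3(tup3(bool, S1, io(bool)), tup3(B, nat, S1), S1).
Delete trivial equation nat ≐ nat.
Delete trivial equation nat ≐ nat.
Decompose tup3/3: B ≐ tup3(bool, S1, io(bool)),  S ≐ tup3(B, nat, S1),  tup3(tup3(float, float, int), io(float), io(nat)) ≐ S1.
Bind B := tup3(bool, S1, io(bool)); substituting into the one remaining equation that mentions B gives: S ≐ tup3(tup3(bool, S1, io(bool)), nat, S1).
Bind S := tup3(tup3(bool, S1, io(bool)), nat, S1); no other remaining equation mentions S.
Bind S1 := tup3(tup3(float, float, int), io(float), io(nat)); no other remaining equation mentions S1. Substituting into the earlier bindings gives B := tup3(bool, tup3(tup3(float, float, int), io(float), io(nat)), io(bool)), S := tup3(tup3(bool, tup3(tup3(float, float, int), io(float), io(nat)), io(bool)), nat, tup3(tup3(float, float, int), io(float), io(nat))).
Delete trivial equation tup3(float, float, nat) ≐ tup3(float, float, nat).
MGU = { U := float, B := tup3(bool, tup3(tup3(float, float, int), io(float), io(nat)), io(bool)), S := tup3(tup3(bool, tup3(tup3(float, float, int), io(float), io(nat)), io(bool)), nat, tup3(tup3(float, float, int), io(float), io(nat))), S1 := tup3(tup3(float, float, int), io(float), io(nat)) }, so S1 := tup3(tup3(float, float, int), io(float), io(nat)).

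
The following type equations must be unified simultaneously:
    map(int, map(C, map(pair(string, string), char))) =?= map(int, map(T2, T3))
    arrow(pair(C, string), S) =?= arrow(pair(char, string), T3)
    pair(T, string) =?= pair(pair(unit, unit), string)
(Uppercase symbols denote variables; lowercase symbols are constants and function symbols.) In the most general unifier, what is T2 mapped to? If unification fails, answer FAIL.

Decompose map/2: int =?= int,  map(C, map(pair(string, string), char)) =?= map(T2, T3).
Delete trivial equation int =?= int.
Decompose map/2: C =?= T2,  map(pair(string, string), char) =?= T3.
Bind C := T2; substituting into the one remaining equation that mentions C gives: arrow(pair(T2, string), S) =?= arrow(pair(char, string), T3).
Bind T3 := map(pair(string, string), char); substituting into the one remaining equation that mentions T3 gives: arrow(pair(T2, string), S) =?= arrow(pair(char, string), map(pair(string, string), char)).
Decompose arrow/2: pair(T2, string) =?= pair(char, string),  S =?= map(pair(string, string), char).
Decompose pair/2: T2 =?= char,  string =?= string.
Bind T2 := char; no other remaining equation mentions T2. Substituting into the earlier binding gives C := char.
Delete trivial equation string =?= string.
Bind S := map(pair(string, string), char); no other remaining equation mentions S.
Decompose pair/2: T =?= pair(unit, unit),  string =?= string.
Bind T := pair(unit, unit); no other remaining equation mentions T.
Delete trivial equation string =?= string.
MGU = { C -> char, T3 -> map(pair(string, string), char), T2 -> char, S -> map(pair(string, string), char), T -> pair(unit, unit) }, so T2 -> char.

char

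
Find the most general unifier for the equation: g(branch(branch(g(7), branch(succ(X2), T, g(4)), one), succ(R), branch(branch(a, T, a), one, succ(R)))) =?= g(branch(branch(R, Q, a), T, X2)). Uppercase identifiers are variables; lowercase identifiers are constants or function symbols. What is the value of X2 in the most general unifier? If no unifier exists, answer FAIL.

Decompose g/1: branch(branch(g(7), branch(succ(X2), T, g(4)), one), succ(R), branch(branch(a, T, a), one, succ(R))) =?= branch(branch(R, Q, a), T, X2).
Decompose branch/3: branch(g(7), branch(succ(X2), T, g(4)), one) =?= branch(R, Q, a),  succ(R) =?= T,  branch(branch(a, T, a), one, succ(R)) =?= X2.
Decompose branch/3: g(7) =?= R,  branch(succ(X2), T, g(4)) =?= Q,  one =?= a.
Bind R := g(7); substituting into the 2 remaining equations that mention R gives: succ(g(7)) =?= T,  branch(branch(a, T, a), one, succ(g(7))) =?= X2.
Bind Q := branch(succ(X2), T, g(4)); no other remaining equation mentions Q.
Clash: constants one and a differ; no unifier exists.

FAIL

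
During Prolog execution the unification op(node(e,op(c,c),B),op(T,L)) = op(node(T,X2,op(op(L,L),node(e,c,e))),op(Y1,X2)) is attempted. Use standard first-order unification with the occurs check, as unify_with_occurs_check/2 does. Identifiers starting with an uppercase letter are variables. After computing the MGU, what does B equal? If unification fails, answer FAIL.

Decompose op/2: node(e,op(c,c),B) = node(T,X2,op(op(L,L),node(e,c,e))),  op(T,L) = op(Y1,X2).
Decompose node/3: e = T,  op(c,c) = X2,  B = op(op(L,L),node(e,c,e)).
Bind T := e; substituting into the one remaining equation that mentions T gives: op(e,L) = op(Y1,X2).
Bind X2 := op(c,c); substituting into the one remaining equation that mentions X2 gives: op(e,L) = op(Y1,op(c,c)).
Bind B := op(op(L,L),node(e,c,e)); no other remaining equation mentions B.
Decompose op/2: e = Y1,  L = op(c,c).
Bind Y1 := e; no other remaining equation mentions Y1.
Bind L := op(c,c). Substituting into the earlier binding gives B := op(op(op(c,c),op(c,c)),node(e,c,e)).
MGU = { T ↦ e, X2 ↦ op(c,c), B ↦ op(op(op(c,c),op(c,c)),node(e,c,e)), Y1 ↦ e, L ↦ op(c,c) }, so B ↦ op(op(op(c,c),op(c,c)),node(e,c,e)).

op(op(op(c,c),op(c,c)),node(e,c,e))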